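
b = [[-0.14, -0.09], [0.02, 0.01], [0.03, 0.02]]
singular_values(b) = [0.17, 0.0]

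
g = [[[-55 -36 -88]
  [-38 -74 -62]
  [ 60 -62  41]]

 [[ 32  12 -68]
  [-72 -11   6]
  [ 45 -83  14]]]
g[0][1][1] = -74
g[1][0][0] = 32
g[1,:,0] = [32, -72, 45]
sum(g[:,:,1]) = -254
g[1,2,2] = 14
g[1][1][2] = 6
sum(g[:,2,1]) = -145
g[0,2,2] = 41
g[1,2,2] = 14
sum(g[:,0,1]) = -24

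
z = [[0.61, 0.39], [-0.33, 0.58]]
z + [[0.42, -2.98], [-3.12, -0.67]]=[[1.03, -2.59], [-3.45, -0.09]]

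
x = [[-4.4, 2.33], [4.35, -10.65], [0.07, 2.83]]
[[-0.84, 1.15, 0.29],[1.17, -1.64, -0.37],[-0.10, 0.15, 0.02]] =x @ [[0.17, -0.23, -0.06], [-0.04, 0.06, 0.01]]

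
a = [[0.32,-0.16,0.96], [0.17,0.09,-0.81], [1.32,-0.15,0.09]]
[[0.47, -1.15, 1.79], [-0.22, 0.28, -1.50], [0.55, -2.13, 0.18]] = a @ [[0.38, -1.47, 0.10], [-0.15, 0.95, 0.86], [0.34, -0.55, 1.97]]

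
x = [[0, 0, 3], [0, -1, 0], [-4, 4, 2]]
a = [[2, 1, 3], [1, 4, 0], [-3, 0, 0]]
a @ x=[[-12, 11, 12], [0, -4, 3], [0, 0, -9]]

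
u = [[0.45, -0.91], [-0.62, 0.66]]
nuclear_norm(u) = 1.54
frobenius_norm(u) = 1.36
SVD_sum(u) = [[0.56, -0.84], [-0.5, 0.74]] + [[-0.11,-0.07], [-0.12,-0.08]]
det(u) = -0.27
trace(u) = 1.11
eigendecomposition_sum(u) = [[-0.12, -0.12], [-0.08, -0.09]] + [[0.57,  -0.79], [-0.54,  0.75]]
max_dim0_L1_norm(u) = 1.57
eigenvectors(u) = [[-0.81, 0.73], [-0.58, -0.69]]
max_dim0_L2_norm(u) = 1.12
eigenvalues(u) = [-0.2, 1.31]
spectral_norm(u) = 1.35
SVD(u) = [[-0.75,0.66], [0.66,0.75]] @ diag([1.345801060408901, 0.1985434607391491]) @ [[-0.56, 0.83], [-0.83, -0.56]]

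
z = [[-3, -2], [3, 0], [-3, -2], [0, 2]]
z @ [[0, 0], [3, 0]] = [[-6, 0], [0, 0], [-6, 0], [6, 0]]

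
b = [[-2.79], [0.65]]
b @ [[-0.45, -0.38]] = [[1.26,1.06], [-0.29,-0.25]]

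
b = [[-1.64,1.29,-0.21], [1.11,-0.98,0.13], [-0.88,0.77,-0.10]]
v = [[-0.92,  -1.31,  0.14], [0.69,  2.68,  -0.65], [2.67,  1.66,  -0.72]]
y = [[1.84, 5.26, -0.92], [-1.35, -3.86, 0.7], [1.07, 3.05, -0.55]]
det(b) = 0.00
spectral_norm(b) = 2.82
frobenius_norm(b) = 2.83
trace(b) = -2.72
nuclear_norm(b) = 2.91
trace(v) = 1.04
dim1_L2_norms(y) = [5.65, 4.15, 3.28]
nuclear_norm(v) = 6.10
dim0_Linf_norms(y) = [1.84, 5.26, 0.92]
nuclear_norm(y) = 7.76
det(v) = 1.56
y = b @ v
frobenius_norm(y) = 7.74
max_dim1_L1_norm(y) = 8.02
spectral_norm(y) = 7.74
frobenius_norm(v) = 4.59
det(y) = 0.00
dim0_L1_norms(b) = [3.63, 3.04, 0.44]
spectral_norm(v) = 4.31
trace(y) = -2.57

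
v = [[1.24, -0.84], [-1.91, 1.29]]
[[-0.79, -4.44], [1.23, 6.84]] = v@[[-3.19, -3.61], [-3.77, -0.04]]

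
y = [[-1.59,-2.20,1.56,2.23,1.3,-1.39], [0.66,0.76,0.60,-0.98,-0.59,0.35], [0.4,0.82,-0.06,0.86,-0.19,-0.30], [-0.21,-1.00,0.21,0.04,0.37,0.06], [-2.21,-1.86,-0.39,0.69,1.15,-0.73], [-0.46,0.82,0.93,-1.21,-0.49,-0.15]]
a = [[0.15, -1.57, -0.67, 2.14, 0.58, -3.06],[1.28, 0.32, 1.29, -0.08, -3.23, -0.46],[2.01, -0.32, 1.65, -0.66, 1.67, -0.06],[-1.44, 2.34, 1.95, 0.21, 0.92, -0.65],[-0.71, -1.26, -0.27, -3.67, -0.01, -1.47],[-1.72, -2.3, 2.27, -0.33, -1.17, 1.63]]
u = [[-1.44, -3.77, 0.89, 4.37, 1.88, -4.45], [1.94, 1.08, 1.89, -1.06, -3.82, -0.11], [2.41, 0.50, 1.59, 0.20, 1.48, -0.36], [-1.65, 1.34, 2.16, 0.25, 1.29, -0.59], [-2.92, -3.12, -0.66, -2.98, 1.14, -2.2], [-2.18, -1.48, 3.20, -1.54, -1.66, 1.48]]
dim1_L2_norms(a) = [4.15, 3.75, 3.18, 3.56, 4.22, 4.19]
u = a + y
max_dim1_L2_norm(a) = 4.22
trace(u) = 4.10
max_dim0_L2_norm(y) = 3.35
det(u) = -5768.88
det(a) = -2766.77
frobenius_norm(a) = 9.45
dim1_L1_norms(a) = [8.17, 6.66, 6.37, 7.51, 7.39, 9.42]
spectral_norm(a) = 4.90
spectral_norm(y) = 5.44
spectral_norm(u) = 8.64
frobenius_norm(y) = 6.20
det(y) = 0.00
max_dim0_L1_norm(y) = 7.46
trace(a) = 3.95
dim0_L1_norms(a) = [7.31, 8.11, 8.1, 7.09, 7.58, 7.33]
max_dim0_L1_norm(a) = 8.11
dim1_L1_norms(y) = [10.27, 3.94, 2.63, 1.89, 7.03, 4.06]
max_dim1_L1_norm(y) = 10.27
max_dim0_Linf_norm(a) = 3.67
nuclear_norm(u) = 28.44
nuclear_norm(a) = 22.81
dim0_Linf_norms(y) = [2.21, 2.2, 1.56, 2.23, 1.3, 1.39]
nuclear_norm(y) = 10.46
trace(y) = 0.15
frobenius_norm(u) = 12.81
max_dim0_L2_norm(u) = 5.62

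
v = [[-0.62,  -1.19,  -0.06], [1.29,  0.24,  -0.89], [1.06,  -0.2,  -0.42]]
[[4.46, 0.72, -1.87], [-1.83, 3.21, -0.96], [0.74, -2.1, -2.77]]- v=[[5.08, 1.91, -1.81],  [-3.12, 2.97, -0.07],  [-0.32, -1.9, -2.35]]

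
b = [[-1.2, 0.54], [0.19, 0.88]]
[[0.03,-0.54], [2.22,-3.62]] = b @ [[1.01, -1.28], [2.3, -3.84]]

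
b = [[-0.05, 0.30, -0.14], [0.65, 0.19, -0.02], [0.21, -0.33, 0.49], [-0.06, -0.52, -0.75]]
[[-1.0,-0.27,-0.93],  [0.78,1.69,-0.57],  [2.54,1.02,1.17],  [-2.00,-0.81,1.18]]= b @[[1.72, 2.64, -0.02], [-1.41, -0.05, -2.91], [3.5, 0.91, 0.44]]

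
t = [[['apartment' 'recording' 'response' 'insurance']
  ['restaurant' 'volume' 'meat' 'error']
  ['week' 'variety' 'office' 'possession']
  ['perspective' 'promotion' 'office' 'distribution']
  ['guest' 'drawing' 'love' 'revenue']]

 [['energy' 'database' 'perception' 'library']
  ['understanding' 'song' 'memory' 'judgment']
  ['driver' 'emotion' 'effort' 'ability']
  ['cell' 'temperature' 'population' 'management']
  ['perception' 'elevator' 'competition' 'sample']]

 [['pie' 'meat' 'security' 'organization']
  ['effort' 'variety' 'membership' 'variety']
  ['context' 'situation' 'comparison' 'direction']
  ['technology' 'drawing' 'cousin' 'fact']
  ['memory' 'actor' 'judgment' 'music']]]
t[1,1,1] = 'song'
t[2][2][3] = 'direction'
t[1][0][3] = 'library'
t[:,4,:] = [['guest', 'drawing', 'love', 'revenue'], ['perception', 'elevator', 'competition', 'sample'], ['memory', 'actor', 'judgment', 'music']]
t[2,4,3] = 'music'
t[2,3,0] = 'technology'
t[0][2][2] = 'office'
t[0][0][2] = 'response'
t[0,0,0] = 'apartment'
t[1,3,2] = 'population'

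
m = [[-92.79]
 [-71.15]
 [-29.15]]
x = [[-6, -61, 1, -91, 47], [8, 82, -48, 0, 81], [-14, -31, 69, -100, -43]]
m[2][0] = -29.15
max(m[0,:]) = -92.79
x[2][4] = -43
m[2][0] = -29.15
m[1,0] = -71.15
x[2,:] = [-14, -31, 69, -100, -43]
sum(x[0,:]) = -110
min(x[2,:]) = -100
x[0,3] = -91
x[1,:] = [8, 82, -48, 0, 81]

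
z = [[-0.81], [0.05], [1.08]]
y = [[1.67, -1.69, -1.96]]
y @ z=[[-3.55]]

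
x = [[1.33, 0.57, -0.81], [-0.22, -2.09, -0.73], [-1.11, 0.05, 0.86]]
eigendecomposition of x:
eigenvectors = [[-0.75, 0.58, 0.19], [-0.08, -0.33, -0.98], [0.66, 0.75, 0.09]]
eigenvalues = [2.11, -0.03, -1.98]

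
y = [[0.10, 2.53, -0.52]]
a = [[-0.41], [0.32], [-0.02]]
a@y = [[-0.04, -1.04, 0.21], [0.03, 0.81, -0.17], [-0.00, -0.05, 0.01]]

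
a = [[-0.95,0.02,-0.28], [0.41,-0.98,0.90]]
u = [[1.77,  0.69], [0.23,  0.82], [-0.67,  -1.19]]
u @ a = [[-1.40, -0.64, 0.13], [0.12, -0.8, 0.67], [0.15, 1.15, -0.88]]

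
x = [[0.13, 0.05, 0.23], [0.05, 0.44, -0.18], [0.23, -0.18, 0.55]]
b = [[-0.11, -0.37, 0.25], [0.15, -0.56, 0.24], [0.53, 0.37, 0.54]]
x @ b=[[0.12, 0.01, 0.17], [-0.03, -0.33, 0.02], [0.24, 0.22, 0.31]]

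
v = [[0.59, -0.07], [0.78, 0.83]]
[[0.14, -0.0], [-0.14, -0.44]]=v @ [[0.20, -0.06], [-0.36, -0.47]]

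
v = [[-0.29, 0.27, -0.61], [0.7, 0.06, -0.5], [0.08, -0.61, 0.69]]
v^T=[[-0.29, 0.7, 0.08], [0.27, 0.06, -0.61], [-0.61, -0.50, 0.69]]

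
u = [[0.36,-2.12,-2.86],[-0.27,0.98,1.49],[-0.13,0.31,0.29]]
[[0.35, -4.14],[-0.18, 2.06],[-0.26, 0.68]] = u@[[1.46, -1.17],[-0.97, 1.54],[0.78, 0.16]]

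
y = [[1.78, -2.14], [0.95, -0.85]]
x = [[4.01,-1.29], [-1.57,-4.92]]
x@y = [[5.91,  -7.48], [-7.47,  7.54]]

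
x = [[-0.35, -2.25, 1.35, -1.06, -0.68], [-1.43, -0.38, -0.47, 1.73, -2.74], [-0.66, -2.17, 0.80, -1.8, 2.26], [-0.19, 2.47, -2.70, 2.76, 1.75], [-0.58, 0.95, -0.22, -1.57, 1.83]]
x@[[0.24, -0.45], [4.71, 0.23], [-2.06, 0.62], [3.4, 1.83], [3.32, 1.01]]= [[-19.32, -2.15], [-4.38, 0.66], [-10.64, -0.72], [32.34, 5.8], [5.53, -0.68]]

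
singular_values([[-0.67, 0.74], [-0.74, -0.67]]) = [1.0, 1.0]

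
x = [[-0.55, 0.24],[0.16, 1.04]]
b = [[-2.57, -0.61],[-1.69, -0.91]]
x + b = [[-3.12, -0.37], [-1.53, 0.13]]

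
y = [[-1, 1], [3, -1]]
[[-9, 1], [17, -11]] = y @ [[4, -5], [-5, -4]]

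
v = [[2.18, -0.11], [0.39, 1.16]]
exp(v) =[[8.71,-0.61], [2.15,3.09]]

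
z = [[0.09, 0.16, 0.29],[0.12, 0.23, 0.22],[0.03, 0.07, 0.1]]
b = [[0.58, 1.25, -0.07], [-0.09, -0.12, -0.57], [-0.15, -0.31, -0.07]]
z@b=[[-0.01, 0.00, -0.12], [0.02, 0.05, -0.15], [-0.00, -0.0, -0.05]]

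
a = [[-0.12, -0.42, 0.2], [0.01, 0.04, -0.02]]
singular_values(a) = [0.48, 0.0]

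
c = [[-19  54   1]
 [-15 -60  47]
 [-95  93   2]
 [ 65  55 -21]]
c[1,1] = -60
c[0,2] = 1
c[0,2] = 1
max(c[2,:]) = 93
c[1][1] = -60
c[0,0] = -19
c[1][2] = 47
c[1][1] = -60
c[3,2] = -21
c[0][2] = 1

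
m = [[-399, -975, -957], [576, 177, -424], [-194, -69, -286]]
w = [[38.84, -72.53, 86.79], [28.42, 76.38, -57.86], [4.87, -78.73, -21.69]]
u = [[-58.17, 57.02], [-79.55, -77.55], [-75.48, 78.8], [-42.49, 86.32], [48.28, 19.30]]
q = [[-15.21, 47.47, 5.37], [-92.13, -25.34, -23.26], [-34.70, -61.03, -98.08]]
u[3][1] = 86.32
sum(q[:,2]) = -115.97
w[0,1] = -72.53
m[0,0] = -399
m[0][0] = -399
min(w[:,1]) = -78.73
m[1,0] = 576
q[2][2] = -98.08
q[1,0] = -92.13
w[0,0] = 38.84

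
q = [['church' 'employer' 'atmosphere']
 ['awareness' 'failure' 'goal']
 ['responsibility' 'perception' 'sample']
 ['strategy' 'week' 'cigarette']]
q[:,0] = ['church', 'awareness', 'responsibility', 'strategy']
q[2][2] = 'sample'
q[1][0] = 'awareness'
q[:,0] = ['church', 'awareness', 'responsibility', 'strategy']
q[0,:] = ['church', 'employer', 'atmosphere']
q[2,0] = 'responsibility'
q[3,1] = 'week'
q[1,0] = 'awareness'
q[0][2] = 'atmosphere'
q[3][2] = 'cigarette'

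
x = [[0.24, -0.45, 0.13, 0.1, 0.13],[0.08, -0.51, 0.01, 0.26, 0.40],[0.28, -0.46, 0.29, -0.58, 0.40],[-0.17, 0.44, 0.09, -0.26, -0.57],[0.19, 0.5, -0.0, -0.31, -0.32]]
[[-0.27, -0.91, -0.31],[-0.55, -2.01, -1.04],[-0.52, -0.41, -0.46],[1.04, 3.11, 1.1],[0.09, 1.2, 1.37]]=x@[[-1.37, -2.53, 1.49],[0.10, 1.38, 2.20],[1.75, 5.44, 2.53],[0.23, -0.61, 0.64],[-1.16, -2.50, -0.57]]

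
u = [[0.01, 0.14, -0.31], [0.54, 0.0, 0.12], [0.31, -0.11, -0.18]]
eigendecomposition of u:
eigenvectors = [[(0.42+0j),0.33-0.26j,0.33+0.26j], [0.90+0.00j,-0.66+0.00j,-0.66-0.00j], [(0.07+0j),(-0.32-0.53j),(-0.32+0.53j)]]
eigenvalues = [(0.26+0j), (-0.21+0.31j), (-0.21-0.31j)]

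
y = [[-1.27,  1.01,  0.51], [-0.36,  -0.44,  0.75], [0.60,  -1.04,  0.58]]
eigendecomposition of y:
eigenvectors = [[0.78+0.00j, (0.78-0j), (0.51+0j)],  [(0.46+0.35j), (0.46-0.35j), 0.46+0.00j],  [-0.10+0.23j, (-0.1-0.23j), 0.73+0.00j]]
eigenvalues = [(-0.74+0.61j), (-0.74-0.61j), (0.35+0j)]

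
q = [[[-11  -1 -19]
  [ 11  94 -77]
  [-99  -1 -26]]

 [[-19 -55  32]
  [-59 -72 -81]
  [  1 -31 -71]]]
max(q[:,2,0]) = 1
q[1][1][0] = -59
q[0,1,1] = 94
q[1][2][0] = 1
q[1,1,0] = -59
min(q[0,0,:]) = -19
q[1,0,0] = -19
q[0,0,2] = -19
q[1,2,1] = -31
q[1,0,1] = -55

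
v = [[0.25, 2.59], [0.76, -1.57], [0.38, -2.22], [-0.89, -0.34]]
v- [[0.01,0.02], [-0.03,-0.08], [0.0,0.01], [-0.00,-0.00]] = [[0.24, 2.57],[0.79, -1.49],[0.38, -2.23],[-0.89, -0.34]]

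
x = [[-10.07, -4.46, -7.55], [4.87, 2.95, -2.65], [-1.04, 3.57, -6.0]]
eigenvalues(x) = [(-11.58+0j), (-0.77+4.23j), (-0.77-4.23j)]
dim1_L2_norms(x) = [13.35, 6.28, 7.06]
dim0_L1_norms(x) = [15.98, 10.98, 16.2]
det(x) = -214.07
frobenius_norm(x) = 16.36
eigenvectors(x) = [[(0.91+0j), 0.37-0.43j, 0.37+0.43j], [(-0.25+0j), -0.70+0.00j, (-0.7-0j)], [0.33+0.00j, -0.29+0.32j, -0.29-0.32j]]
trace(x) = -13.12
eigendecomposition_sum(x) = [[-7.78-0.00j, (0.18-0j), -10.44-0.00j],[(2.1+0j), (-0.05+0j), 2.82+0.00j],[-2.79-0.00j, 0.06-0.00j, (-3.75-0j)]] + [[-1.15+0.51j, -2.32-0.39j, (1.45-1.71j)], [1.39+0.65j, (1.5+2.45j), -2.73+0.03j], [0.88-0.37j, 1.75+0.33j, (-1.12+1.27j)]] + [[-1.15-0.51j,(-2.32+0.39j),(1.45+1.71j)],[(1.39-0.65j),1.50-2.45j,(-2.73-0.03j)],[(0.88+0.37j),1.75-0.33j,(-1.12-1.27j)]]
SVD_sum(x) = [[-10.32, -3.88, -7.51],[2.42, 0.91, 1.76],[-2.43, -0.91, -1.77]] + [[-0.07, -0.13, 0.17], [1.7, 3.07, -3.93], [2.01, 3.62, -4.63]] + [[0.32, -0.45, -0.21], [0.74, -1.03, -0.49], [-0.62, 0.86, 0.4]]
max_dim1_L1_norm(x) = 22.08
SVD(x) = [[-0.95, 0.03, -0.31], [0.22, -0.65, -0.73], [-0.22, -0.76, 0.61]] @ diag([14.057132956432051, 8.153272301905059, 1.8677697438869916]) @ [[0.77, 0.29, 0.56], [-0.32, -0.58, 0.75], [-0.55, 0.76, 0.36]]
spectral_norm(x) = 14.06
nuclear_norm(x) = 24.08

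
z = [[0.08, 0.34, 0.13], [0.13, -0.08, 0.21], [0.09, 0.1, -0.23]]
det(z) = 0.019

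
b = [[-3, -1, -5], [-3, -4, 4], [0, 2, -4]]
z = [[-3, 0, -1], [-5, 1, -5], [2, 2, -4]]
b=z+[[0, -1, -4], [2, -5, 9], [-2, 0, 0]]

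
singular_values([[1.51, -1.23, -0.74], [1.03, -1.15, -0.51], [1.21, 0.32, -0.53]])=[2.78, 1.05, 0.01]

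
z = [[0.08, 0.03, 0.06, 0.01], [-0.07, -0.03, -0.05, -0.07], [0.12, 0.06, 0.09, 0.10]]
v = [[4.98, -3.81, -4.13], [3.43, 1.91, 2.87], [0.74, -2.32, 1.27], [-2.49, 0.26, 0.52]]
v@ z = [[0.17, 0.02, 0.12, -0.10],  [0.49, 0.22, 0.37, 0.19],  [0.37, 0.17, 0.27, 0.30],  [-0.16, -0.05, -0.12, 0.01]]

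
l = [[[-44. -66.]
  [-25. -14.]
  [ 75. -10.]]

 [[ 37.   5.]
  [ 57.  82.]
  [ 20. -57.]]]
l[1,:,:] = [[37.0, 5.0], [57.0, 82.0], [20.0, -57.0]]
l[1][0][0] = 37.0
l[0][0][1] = -66.0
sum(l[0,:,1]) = -90.0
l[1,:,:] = [[37.0, 5.0], [57.0, 82.0], [20.0, -57.0]]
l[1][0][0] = 37.0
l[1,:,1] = [5.0, 82.0, -57.0]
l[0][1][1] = -14.0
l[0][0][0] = -44.0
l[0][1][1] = -14.0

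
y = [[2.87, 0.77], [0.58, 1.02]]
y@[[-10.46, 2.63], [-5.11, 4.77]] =[[-33.95,11.22], [-11.28,6.39]]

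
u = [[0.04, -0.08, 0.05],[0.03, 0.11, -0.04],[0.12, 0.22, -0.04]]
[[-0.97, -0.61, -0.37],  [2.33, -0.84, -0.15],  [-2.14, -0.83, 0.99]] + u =[[-0.93, -0.69, -0.32], [2.36, -0.73, -0.19], [-2.02, -0.61, 0.95]]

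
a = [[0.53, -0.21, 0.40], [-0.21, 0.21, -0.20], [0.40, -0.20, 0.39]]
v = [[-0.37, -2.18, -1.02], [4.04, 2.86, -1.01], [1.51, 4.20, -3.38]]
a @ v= [[-0.44, -0.08, -1.68], [0.62, 0.22, 0.68], [-0.37, 0.19, -1.52]]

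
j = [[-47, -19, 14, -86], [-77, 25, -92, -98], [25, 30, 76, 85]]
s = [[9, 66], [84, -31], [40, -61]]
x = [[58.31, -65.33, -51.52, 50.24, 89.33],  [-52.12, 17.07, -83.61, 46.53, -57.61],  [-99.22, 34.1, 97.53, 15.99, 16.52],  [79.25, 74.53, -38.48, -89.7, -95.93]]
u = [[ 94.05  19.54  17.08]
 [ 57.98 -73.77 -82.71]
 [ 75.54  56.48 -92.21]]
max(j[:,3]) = 85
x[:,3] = [50.24, 46.53, 15.99, -89.7]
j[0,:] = [-47, -19, 14, -86]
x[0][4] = 89.33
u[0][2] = 17.08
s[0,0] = 9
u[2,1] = 56.48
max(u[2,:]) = 75.54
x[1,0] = -52.12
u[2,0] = 75.54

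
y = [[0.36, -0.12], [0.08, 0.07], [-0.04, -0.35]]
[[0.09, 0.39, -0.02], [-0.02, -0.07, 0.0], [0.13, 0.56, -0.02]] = y@[[0.12, 0.53, -0.02], [-0.39, -1.67, 0.07]]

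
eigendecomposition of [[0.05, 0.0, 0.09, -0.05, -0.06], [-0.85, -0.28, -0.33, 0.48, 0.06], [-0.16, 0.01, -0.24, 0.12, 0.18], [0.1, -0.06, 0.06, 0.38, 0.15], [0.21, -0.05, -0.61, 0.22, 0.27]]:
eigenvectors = [[(-0.08+0j),(0.08-0.08j),0.08+0.08j,-0.03+0.00j,(-0.04+0j)], [(0.6+0j),(0.29-0.12j),(0.29+0.12j),(0.73+0j),(-0.97+0j)], [(0.2+0j),(-0.23+0.3j),-0.23-0.30j,(-0.14+0j),0.12+0.00j], [0.77+0.00j,0.31+0.12j,(0.31-0.12j),(0.4+0j),-0.14+0.00j], [0.03+0.00j,(-0.8+0j),-0.80-0.00j,(-0.54+0j),(0.13+0j)]]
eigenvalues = [(0.35+0j), (0.01+0.2j), (0.01-0.2j), (0.04+0j), (-0.21+0j)]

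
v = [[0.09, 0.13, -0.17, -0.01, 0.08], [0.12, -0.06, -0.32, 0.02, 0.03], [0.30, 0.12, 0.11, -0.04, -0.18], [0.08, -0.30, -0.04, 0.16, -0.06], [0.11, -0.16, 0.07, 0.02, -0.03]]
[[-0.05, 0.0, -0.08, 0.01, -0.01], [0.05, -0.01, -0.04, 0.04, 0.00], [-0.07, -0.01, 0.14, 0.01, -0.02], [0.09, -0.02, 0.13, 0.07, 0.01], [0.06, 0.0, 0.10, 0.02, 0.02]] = v @ [[-0.06, 0.01, 0.29, 0.10, 0.03], [-0.49, -0.03, -0.22, -0.06, -0.15], [-0.1, 0.03, 0.27, -0.06, 0.03], [-0.37, -0.11, 0.22, 0.25, -0.17], [0.00, 0.11, -0.34, -0.03, 0.11]]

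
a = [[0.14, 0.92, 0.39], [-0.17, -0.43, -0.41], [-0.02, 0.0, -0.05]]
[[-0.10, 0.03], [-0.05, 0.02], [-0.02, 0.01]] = a @ [[0.78, -0.24], [-0.27, 0.08], [0.09, -0.03]]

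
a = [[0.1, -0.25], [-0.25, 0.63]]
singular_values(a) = [0.73, 0.0]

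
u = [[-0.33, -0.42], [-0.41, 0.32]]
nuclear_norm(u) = 1.05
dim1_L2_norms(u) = [0.53, 0.52]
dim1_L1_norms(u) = [0.75, 0.73]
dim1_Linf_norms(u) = [0.42, 0.41]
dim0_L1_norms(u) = [0.74, 0.74]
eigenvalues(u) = [-0.53, 0.52]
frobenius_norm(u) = 0.75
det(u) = -0.28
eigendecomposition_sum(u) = [[-0.43, -0.21], [-0.21, -0.10]] + [[0.10, -0.21], [-0.20, 0.42]]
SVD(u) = [[-1.0, -0.06],[-0.06, 1.0]] @ diag([0.5341858560696034, 0.5200437204458725]) @ [[0.66,  0.75], [-0.75,  0.66]]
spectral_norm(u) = 0.53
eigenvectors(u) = [[-0.9, 0.44], [-0.43, -0.9]]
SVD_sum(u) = [[-0.35, -0.40], [-0.02, -0.02]] + [[0.02,-0.02],[-0.39,0.34]]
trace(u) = -0.01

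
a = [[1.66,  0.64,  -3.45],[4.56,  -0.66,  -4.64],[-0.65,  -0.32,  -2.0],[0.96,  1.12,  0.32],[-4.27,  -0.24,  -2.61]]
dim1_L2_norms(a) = [3.88, 6.54, 2.13, 1.51, 5.01]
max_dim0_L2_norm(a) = 6.66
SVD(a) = [[-0.48, 0.21, -0.57], [-0.86, -0.01, 0.34], [-0.13, 0.34, 0.11], [-0.05, -0.18, -0.74], [0.14, 0.90, -0.06]] @ diag([7.610901797006005, 5.45264556582907, 1.4405659199687226]) @ [[-0.69, 0.03, 0.72],  [-0.72, -0.07, -0.69],  [0.03, -1.00, 0.07]]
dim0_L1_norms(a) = [12.1, 2.98, 13.02]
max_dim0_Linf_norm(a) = 4.64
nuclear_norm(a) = 14.50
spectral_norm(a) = 7.61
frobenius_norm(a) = 9.47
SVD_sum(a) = [[2.5, -0.10, -2.62], [4.50, -0.18, -4.72], [0.69, -0.03, -0.73], [0.28, -0.01, -0.29], [-0.73, 0.03, 0.76]] + [[-0.81,-0.08,-0.77], [0.04,0.00,0.04], [-1.35,-0.13,-1.28], [0.72,0.07,0.68], [-3.54,-0.35,-3.37]] + [[-0.03, 0.82, -0.06],  [0.02, -0.48, 0.03],  [0.01, -0.16, 0.01],  [-0.03, 1.06, -0.07],  [-0.0, 0.08, -0.01]]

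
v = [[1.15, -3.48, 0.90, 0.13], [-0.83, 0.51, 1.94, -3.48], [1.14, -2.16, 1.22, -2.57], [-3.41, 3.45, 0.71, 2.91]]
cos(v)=[[-10.6, 12.25, 0.13, 14.31],[17.85, -24.47, -8.1, 9.58],[2.65, -7.25, -5.07, 20.09],[6.93, -3.64, 5.86, -29.94]]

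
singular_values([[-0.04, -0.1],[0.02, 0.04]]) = [0.12, 0.0]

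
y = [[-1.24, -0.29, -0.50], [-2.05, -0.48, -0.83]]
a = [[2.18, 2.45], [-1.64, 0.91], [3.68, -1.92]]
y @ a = [[-4.07, -2.34], [-6.74, -3.87]]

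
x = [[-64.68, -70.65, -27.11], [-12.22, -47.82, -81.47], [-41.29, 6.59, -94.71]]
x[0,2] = -27.11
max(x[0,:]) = -27.11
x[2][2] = -94.71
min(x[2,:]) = -94.71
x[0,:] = [-64.68, -70.65, -27.11]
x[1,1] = -47.82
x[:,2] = [-27.11, -81.47, -94.71]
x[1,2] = -81.47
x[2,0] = -41.29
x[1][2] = -81.47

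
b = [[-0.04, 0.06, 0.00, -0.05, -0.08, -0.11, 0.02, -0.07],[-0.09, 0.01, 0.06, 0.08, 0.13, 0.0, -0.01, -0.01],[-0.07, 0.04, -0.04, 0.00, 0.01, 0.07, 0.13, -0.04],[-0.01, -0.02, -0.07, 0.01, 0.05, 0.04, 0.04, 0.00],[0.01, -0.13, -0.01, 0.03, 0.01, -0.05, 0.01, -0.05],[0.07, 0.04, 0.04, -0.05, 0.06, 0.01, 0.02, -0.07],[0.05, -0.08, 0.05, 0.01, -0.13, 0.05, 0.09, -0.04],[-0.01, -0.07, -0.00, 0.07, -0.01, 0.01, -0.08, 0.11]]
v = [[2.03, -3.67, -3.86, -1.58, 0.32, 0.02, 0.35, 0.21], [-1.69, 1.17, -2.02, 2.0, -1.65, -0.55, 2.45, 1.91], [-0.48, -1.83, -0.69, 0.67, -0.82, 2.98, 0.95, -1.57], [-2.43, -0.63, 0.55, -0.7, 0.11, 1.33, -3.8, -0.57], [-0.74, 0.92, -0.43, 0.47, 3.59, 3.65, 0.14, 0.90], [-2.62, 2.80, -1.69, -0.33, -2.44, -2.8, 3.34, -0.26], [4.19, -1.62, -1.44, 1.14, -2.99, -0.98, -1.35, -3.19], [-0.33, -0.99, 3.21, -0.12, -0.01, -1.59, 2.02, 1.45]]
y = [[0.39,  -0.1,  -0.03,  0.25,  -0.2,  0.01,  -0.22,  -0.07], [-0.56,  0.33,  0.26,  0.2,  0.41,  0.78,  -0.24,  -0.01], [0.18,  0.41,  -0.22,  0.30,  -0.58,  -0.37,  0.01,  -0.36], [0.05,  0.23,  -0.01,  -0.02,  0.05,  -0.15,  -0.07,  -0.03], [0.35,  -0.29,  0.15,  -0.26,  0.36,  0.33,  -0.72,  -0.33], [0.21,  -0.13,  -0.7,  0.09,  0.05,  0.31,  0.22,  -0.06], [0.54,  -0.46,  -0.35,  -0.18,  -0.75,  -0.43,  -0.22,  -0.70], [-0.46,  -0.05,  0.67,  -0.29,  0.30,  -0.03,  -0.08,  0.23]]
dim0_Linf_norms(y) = [0.56, 0.46, 0.7, 0.3, 0.75, 0.78, 0.72, 0.7]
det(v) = 19081.67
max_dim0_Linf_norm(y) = 0.78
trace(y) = 1.16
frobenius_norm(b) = 0.47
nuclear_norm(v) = 38.06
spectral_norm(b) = 0.26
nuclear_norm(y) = 5.89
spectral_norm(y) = 1.95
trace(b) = 0.16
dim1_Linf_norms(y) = [0.39, 0.78, 0.58, 0.23, 0.72, 0.7, 0.75, 0.67]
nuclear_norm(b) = 1.13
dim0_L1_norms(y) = [2.74, 2.0, 2.39, 1.59, 2.7, 2.41, 1.78, 1.79]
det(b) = -0.00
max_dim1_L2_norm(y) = 1.39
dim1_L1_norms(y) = [1.27, 2.79, 2.43, 0.61, 2.79, 1.77, 3.63, 2.11]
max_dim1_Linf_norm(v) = 4.19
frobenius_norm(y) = 2.72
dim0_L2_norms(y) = [1.08, 0.81, 1.1, 0.62, 1.15, 1.08, 0.86, 0.89]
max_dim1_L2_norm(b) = 0.2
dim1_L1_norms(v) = [12.04, 13.44, 9.99, 10.12, 10.84, 16.28, 16.9, 9.72]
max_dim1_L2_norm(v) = 6.74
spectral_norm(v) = 8.78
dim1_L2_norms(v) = [5.94, 5.0, 4.17, 4.86, 5.37, 6.53, 6.74, 4.49]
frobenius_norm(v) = 15.44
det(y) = -0.00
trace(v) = 2.70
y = b @ v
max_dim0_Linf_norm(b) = 0.13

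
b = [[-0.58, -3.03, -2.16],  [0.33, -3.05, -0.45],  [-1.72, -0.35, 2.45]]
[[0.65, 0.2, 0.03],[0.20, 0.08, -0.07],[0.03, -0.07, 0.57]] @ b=[[-0.36, -2.59, -1.42], [0.03, -0.83, -0.64], [-1.02, -0.08, 1.36]]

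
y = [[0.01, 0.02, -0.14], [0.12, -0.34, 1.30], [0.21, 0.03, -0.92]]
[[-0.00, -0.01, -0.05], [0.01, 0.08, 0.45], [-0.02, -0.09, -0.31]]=y @ [[-0.1, -0.03, -0.06], [-0.06, 0.09, -0.11], [-0.0, 0.09, 0.32]]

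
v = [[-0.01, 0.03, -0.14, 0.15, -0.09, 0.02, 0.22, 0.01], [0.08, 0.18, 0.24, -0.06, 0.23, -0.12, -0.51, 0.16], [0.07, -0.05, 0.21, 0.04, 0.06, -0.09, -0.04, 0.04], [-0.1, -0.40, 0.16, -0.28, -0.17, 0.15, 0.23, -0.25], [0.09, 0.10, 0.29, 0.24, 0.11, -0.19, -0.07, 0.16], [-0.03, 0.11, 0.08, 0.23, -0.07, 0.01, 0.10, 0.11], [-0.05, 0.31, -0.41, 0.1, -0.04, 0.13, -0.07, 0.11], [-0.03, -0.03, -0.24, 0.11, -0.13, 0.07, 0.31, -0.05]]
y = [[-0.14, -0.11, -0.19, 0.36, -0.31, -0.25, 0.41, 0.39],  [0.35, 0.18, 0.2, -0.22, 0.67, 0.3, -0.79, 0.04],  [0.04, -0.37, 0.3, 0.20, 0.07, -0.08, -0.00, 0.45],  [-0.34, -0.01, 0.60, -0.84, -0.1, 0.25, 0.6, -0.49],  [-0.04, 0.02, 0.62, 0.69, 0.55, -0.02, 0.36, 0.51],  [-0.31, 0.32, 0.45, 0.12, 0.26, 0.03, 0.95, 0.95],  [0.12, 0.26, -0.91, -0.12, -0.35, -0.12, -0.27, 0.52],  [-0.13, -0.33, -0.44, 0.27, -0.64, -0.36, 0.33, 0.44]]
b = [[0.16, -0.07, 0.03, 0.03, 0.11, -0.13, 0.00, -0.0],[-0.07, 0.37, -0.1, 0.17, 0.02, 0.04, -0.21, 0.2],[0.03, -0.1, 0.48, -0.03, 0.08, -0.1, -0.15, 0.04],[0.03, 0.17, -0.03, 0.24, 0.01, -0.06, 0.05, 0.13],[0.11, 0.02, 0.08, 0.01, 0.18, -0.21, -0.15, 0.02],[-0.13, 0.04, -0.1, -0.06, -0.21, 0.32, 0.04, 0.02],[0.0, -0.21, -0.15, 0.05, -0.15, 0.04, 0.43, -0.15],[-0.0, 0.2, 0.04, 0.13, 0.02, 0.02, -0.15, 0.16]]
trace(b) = 2.34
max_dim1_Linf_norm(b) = 0.48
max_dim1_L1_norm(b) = 1.18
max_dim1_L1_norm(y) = 3.39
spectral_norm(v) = 0.98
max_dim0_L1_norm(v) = 1.77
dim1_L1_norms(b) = [0.53, 1.18, 1.01, 0.72, 0.78, 0.92, 1.18, 0.72]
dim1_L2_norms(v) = [0.32, 0.67, 0.26, 0.66, 0.49, 0.32, 0.56, 0.44]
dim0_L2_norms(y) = [0.62, 0.68, 1.46, 1.23, 1.21, 0.61, 1.54, 1.49]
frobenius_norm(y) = 3.30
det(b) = 0.00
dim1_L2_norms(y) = [0.82, 1.19, 0.69, 1.36, 1.25, 1.51, 1.19, 1.11]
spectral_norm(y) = 2.01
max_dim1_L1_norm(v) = 1.74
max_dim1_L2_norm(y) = 1.51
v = y @ b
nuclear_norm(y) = 6.86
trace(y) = 0.25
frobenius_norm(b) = 1.20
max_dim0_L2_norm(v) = 0.69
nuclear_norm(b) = 2.36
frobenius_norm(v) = 1.38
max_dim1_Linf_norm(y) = 0.95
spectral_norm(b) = 0.81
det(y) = 0.00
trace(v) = 0.10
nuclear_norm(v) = 2.52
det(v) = 0.00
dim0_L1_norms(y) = [1.47, 1.6, 3.71, 2.82, 2.95, 1.41, 3.71, 3.79]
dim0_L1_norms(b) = [0.53, 1.18, 1.01, 0.72, 0.78, 0.92, 1.18, 0.72]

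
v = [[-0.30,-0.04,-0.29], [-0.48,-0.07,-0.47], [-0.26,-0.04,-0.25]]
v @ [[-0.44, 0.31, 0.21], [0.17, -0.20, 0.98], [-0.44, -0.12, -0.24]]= [[0.25, -0.05, -0.03],[0.41, -0.08, -0.06],[0.22, -0.04, -0.03]]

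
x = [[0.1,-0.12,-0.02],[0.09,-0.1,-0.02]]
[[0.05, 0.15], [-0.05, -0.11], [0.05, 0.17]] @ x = [[0.02, -0.02, -0.00], [-0.01, 0.02, 0.0], [0.02, -0.02, -0.0]]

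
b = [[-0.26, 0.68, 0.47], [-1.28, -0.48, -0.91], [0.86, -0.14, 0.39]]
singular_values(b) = [1.87, 0.93, 0.1]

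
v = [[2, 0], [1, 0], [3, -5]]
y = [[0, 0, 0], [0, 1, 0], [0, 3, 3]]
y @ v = [[0, 0], [1, 0], [12, -15]]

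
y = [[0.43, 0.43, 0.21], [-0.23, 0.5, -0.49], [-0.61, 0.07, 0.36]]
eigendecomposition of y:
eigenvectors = [[(-0.14+0.54j), (-0.14-0.54j), -0.47+0.00j], [(-0.38-0.41j), (-0.38+0.41j), (-0.66+0j)], [-0.61+0.00j, -0.61-0.00j, 0.59+0.00j]]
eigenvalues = [(0.26+0.59j), (0.26-0.59j), (0.77+0j)]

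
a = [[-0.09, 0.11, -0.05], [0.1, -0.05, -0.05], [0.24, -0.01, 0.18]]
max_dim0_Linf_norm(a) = 0.24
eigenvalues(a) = [(-0.17+0j), (0.11+0.08j), (0.11-0.08j)]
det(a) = -0.00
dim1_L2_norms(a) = [0.15, 0.12, 0.3]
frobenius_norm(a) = 0.36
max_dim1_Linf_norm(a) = 0.24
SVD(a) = [[-0.37, 0.57, 0.73], [0.20, -0.72, 0.66], [0.91, 0.39, 0.15]] @ diag([0.32642430833184977, 0.1264066939209889, 0.07258456214677401]) @ [[0.83,-0.18,0.53], [-0.23,0.75,0.62], [0.51,0.64,-0.58]]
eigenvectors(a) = [[(-0.61+0j), (-0.26+0.27j), (-0.26-0.27j)], [(0.66+0j), (-0.28+0.31j), (-0.28-0.31j)], [0.43+0.00j, 0.83+0.00j, (0.83-0j)]]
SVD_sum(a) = [[-0.10, 0.02, -0.06], [0.05, -0.01, 0.03], [0.25, -0.05, 0.16]] + [[-0.02, 0.05, 0.04], [0.02, -0.07, -0.06], [-0.01, 0.04, 0.03]] + [[0.03, 0.03, -0.03], [0.02, 0.03, -0.03], [0.01, 0.01, -0.01]]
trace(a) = 0.04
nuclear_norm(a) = 0.53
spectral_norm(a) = 0.33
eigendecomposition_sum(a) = [[-0.09+0.00j, 0.08-0.00j, (-0+0j)], [0.10-0.00j, (-0.09+0j), -0j], [0.06-0.00j, (-0.06+0j), 0.00-0.00j]] + [[(-0+0.06j), (0.02+0.03j), (-0.02+0.03j)],[0.06j, 0.02+0.03j, -0.03+0.04j],[0.09-0.08j, 0.02-0.07j, (0.09-0.01j)]] + [[-0.00-0.06j, 0.02-0.03j, (-0.02-0.03j)], [0.00-0.06j, 0.02-0.03j, -0.03-0.04j], [(0.09+0.08j), 0.02+0.07j, 0.09+0.01j]]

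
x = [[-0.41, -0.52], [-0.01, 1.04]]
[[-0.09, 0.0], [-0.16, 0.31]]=x @ [[0.4, -0.37], [-0.15, 0.29]]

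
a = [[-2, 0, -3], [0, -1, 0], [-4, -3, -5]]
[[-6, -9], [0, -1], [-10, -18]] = a @ [[0, 0], [0, 1], [2, 3]]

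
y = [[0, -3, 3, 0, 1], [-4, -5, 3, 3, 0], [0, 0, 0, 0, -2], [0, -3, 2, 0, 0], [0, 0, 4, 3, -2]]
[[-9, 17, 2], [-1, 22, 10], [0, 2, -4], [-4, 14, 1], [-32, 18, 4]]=y @ [[-4, 0, 1], [-2, -2, -1], [-5, 4, -1], [-4, 0, 4], [0, -1, 2]]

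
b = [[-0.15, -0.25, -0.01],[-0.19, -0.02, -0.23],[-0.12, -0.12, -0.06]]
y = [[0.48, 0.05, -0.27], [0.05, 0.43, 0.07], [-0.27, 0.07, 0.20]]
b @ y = [[-0.08, -0.12, 0.02], [-0.03, -0.03, 0.0], [-0.05, -0.06, 0.01]]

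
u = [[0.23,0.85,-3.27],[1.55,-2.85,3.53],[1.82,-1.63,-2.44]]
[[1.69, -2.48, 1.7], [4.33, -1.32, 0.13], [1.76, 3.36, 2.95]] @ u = [[-0.36, 5.73, -18.43], [-0.81, 7.23, -19.14], [10.98, -12.89, -1.09]]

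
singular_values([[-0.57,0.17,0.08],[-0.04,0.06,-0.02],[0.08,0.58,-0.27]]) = [0.66, 0.59, 0.0]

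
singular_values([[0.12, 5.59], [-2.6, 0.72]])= [5.64, 2.59]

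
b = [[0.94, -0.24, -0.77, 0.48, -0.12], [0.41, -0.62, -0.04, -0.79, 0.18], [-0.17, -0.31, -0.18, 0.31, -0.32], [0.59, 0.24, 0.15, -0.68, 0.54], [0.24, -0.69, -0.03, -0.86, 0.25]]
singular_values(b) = [1.77, 1.36, 0.93, 0.08, 0.0]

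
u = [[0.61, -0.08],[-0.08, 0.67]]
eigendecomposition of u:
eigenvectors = [[-0.82, 0.57], [-0.57, -0.82]]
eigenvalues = [0.55, 0.73]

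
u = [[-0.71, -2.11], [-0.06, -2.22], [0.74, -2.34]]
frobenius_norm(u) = 3.99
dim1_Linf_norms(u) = [2.11, 2.22, 2.34]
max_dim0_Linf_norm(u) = 2.34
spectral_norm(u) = 3.85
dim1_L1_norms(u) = [2.82, 2.28, 3.08]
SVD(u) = [[-0.55, 0.71],[-0.58, 0.07],[-0.61, -0.7]] @ diag([3.8544557217942486, 1.0269231172427584]) @ [[-0.01, 1.00], [-1.00, -0.01]]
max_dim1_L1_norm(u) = 3.08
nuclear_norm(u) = 4.88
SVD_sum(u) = [[0.02, -2.10], [0.02, -2.22], [0.02, -2.35]] + [[-0.73, -0.01],[-0.08, -0.00],[0.72, 0.01]]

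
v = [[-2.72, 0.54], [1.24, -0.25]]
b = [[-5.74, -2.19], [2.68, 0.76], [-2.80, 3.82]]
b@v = [[12.90, -2.55], [-6.35, 1.26], [12.35, -2.47]]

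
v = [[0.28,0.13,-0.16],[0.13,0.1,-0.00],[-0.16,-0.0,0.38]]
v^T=[[0.28, 0.13, -0.16], [0.13, 0.1, -0.00], [-0.16, -0.00, 0.38]]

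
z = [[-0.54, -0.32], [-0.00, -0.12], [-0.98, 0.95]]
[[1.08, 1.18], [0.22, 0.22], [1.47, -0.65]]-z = [[1.62, 1.5],  [0.22, 0.34],  [2.45, -1.6]]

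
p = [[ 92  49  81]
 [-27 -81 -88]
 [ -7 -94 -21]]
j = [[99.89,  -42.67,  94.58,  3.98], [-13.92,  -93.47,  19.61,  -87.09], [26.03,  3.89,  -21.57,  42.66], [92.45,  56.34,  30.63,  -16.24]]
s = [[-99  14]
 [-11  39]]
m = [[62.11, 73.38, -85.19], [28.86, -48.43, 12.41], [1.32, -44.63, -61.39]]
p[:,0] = [92, -27, -7]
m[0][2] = -85.19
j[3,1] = 56.34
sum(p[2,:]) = -122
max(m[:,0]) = 62.11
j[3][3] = -16.24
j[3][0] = 92.45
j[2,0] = 26.03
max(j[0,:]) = 99.89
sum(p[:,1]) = -126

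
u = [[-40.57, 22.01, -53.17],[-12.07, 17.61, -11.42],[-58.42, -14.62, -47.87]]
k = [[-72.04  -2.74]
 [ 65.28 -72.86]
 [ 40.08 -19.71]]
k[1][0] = 65.28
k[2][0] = 40.08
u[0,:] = [-40.57, 22.01, -53.17]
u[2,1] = -14.62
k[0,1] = -2.74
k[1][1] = -72.86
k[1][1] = -72.86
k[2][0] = 40.08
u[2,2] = -47.87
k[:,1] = [-2.74, -72.86, -19.71]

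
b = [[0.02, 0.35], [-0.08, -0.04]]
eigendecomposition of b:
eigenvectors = [[(0.9+0j), 0.90-0.00j],  [(-0.08+0.42j), (-0.08-0.42j)]]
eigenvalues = [(-0.01+0.16j), (-0.01-0.16j)]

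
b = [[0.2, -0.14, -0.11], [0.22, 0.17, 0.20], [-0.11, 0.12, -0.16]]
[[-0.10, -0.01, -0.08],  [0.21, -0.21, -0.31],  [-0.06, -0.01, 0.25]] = b @ [[0.1, -0.49, -0.76], [0.4, -0.59, 0.19], [0.62, -0.02, -0.87]]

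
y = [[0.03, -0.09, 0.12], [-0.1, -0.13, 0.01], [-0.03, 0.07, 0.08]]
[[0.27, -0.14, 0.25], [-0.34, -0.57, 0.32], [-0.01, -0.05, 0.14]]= y @ [[3.64,3.46,-1.84], [-0.08,1.67,-0.92], [1.32,-0.77,1.87]]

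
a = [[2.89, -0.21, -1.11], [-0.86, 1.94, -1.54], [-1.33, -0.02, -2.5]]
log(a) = [[(1.14+0.15j),(-0.08+0.01j),0.00+0.62j], [-0.16+0.26j,(0.67+0.02j),(0.16+1.08j)], [-0.03+0.70j,0.02+0.04j,(1.02+2.98j)]]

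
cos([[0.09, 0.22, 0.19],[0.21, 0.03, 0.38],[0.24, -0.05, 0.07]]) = [[0.95, -0.01, -0.06], [-0.06, 0.99, -0.04], [-0.01, -0.02, 0.98]]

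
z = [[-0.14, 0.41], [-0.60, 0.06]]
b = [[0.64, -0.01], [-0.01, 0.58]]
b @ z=[[-0.08, 0.26], [-0.35, 0.03]]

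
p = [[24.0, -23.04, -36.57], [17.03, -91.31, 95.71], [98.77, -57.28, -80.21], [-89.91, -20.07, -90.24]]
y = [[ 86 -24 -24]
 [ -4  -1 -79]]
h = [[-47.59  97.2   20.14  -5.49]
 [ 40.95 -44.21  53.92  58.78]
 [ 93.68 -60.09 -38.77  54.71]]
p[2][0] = 98.77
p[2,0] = 98.77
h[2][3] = 54.71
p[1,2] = 95.71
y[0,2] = -24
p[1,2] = 95.71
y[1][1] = -1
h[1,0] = 40.95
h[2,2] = -38.77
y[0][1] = -24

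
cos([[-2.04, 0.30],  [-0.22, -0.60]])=[[-0.45, 0.27], [-0.20, 0.84]]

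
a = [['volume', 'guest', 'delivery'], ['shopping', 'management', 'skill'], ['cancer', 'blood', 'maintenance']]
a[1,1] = 'management'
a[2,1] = 'blood'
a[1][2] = 'skill'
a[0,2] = 'delivery'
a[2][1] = 'blood'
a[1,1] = 'management'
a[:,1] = ['guest', 'management', 'blood']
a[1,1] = 'management'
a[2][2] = 'maintenance'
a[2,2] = 'maintenance'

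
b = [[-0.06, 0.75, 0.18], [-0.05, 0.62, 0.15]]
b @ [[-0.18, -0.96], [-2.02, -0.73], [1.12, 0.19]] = [[-1.30,-0.46], [-1.08,-0.38]]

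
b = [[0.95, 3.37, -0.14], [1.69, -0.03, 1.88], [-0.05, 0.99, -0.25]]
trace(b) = 0.67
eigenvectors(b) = [[0.83, 0.72, 0.67], [0.54, -0.21, -0.68], [0.15, -0.66, 0.31]]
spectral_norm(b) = 3.65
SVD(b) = [[-0.96, 0.11, -0.27],  [-0.15, -0.98, 0.14],  [-0.25, 0.17, 0.95]] @ diag([3.6532865454928, 2.5218460345822593, 0.09638461694182926]) @ [[-0.31,-0.95,-0.02], [-0.62,0.22,-0.75], [-0.72,0.22,0.66]]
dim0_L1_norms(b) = [2.69, 4.39, 2.27]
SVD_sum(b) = [[1.10, 3.32, 0.08], [0.17, 0.52, 0.01], [0.29, 0.87, 0.02]] + [[-0.17, 0.06, -0.2], [1.53, -0.55, 1.86], [-0.27, 0.1, -0.33]] + [[0.02, -0.01, -0.02], [-0.01, 0.0, 0.01], [-0.07, 0.02, 0.06]]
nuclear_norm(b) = 6.27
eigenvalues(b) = [3.1, 0.11, -2.54]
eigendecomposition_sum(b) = [[1.59, 2.05, 1.08], [1.02, 1.32, 0.70], [0.28, 0.36, 0.19]] + [[0.03, -0.02, -0.09], [-0.01, 0.00, 0.03], [-0.02, 0.01, 0.08]] + [[-0.66,1.33,-1.13], [0.67,-1.36,1.15], [-0.31,0.62,-0.52]]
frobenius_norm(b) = 4.44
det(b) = -0.89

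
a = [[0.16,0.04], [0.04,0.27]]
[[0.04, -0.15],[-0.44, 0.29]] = a @ [[0.65, -1.23],[-1.71, 1.27]]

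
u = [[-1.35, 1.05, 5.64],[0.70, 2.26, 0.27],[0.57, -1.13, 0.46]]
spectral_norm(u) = 5.92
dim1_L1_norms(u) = [8.04, 3.23, 2.16]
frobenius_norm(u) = 6.50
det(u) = -13.72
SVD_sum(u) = [[-1.26, 1.25, 5.62], [-0.13, 0.12, 0.56], [-0.02, 0.02, 0.07]] + [[-0.04, -0.21, 0.04], [0.46, 2.20, -0.38], [-0.21, -1.02, 0.18]] + [[-0.05, 0.01, -0.01], [0.37, -0.06, 0.1], [0.80, -0.13, 0.21]]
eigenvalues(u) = [(-2.74+0j), (2.06+0.88j), (2.06-0.88j)]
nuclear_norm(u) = 9.36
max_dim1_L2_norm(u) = 5.89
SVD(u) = [[-0.99, 0.08, -0.05], [-0.1, -0.90, 0.42], [-0.01, 0.42, 0.91]] @ diag([5.919189696550618, 2.5166658649698554, 0.9209159898408277]) @ [[0.21, -0.21, -0.95], [-0.20, -0.96, 0.17], [0.96, -0.16, 0.25]]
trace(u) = 1.37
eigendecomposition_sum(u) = [[-1.88+0.00j, (1.12-0j), 3.22+0.00j],[(0.24-0j), -0.14+0.00j, -0.41-0.00j],[(0.42-0j), (-0.25+0j), -0.72-0.00j]] + [[0.27+0.27j, -0.04+1.25j, 1.21+0.51j], [(0.23-0.29j), 1.20-0.11j, 0.34-1.22j], [0.08+0.26j, (-0.44+0.77j), 0.59+0.72j]] + [[0.27-0.27j, (-0.04-1.25j), 1.21-0.51j], [(0.23+0.29j), (1.2+0.11j), (0.34+1.22j)], [0.08-0.26j, (-0.44-0.77j), (0.59-0.72j)]]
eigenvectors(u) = [[0.97+0.00j,  (-0.64+0j),  (-0.64-0j)],[-0.12+0.00j,  (0.08+0.61j),  0.08-0.61j],[-0.22+0.00j,  (-0.4-0.21j),  -0.40+0.21j]]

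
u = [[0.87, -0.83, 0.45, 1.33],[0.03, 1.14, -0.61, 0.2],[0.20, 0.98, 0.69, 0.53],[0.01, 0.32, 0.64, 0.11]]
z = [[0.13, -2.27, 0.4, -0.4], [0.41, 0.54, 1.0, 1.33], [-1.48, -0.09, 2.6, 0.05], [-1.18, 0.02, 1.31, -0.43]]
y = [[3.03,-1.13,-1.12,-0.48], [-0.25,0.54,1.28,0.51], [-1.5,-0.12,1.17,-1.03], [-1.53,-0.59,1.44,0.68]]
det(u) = 0.01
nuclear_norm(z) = 7.56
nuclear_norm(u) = 4.54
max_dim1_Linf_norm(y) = 3.03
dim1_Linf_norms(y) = [3.03, 1.28, 1.5, 1.53]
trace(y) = 5.42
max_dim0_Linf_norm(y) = 3.03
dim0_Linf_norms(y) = [3.03, 1.13, 1.44, 1.03]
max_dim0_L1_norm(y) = 6.31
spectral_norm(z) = 3.53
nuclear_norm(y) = 8.17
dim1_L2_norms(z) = [2.34, 1.8, 2.99, 1.81]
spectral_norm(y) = 4.38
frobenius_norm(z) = 4.58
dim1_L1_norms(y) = [5.76, 2.58, 3.82, 4.24]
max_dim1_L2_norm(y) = 3.46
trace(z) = 2.84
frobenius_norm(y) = 4.91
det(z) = 0.07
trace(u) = 2.81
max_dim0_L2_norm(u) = 1.75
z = u @ y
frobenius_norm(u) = 2.72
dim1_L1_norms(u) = [3.48, 1.98, 2.4, 1.08]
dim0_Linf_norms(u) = [0.87, 1.14, 0.69, 1.33]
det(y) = 8.40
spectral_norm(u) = 1.96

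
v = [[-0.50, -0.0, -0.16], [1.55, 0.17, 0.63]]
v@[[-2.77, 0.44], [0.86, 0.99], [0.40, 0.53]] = [[1.32, -0.3], [-3.90, 1.18]]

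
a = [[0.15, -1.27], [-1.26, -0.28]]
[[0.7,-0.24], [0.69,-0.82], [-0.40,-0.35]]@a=[[0.41,  -0.82], [1.14,  -0.65], [0.38,  0.61]]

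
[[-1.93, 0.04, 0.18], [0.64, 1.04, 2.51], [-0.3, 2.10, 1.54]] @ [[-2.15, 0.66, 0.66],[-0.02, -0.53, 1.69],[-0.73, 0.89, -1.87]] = [[4.02, -1.13, -1.54],[-3.23, 2.11, -2.51],[-0.52, 0.06, 0.47]]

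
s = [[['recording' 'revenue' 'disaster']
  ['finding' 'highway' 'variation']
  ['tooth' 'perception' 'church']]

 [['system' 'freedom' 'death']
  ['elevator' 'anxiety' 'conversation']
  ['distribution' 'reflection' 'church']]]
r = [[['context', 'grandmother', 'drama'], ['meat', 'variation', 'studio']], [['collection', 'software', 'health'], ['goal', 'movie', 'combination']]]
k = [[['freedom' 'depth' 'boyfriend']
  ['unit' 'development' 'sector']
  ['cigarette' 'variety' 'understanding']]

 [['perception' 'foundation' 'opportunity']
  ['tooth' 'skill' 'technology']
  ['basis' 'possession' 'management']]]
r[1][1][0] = 'goal'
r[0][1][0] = 'meat'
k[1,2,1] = 'possession'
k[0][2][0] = 'cigarette'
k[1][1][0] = 'tooth'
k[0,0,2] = 'boyfriend'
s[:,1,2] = ['variation', 'conversation']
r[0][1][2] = 'studio'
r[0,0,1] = 'grandmother'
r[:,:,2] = [['drama', 'studio'], ['health', 'combination']]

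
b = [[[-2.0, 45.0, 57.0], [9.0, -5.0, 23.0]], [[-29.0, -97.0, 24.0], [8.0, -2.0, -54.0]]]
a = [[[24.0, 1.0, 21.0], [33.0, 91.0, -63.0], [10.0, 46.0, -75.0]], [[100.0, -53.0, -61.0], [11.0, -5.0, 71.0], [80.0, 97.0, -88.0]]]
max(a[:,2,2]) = -75.0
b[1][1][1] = -2.0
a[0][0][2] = 21.0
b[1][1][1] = -2.0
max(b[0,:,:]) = 57.0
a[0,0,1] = 1.0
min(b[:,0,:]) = -97.0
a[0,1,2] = -63.0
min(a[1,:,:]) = -88.0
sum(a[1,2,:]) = 89.0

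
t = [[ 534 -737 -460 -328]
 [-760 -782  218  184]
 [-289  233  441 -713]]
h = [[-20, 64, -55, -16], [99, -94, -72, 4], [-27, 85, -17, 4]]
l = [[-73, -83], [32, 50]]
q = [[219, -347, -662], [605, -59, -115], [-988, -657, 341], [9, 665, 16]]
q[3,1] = 665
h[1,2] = -72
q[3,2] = 16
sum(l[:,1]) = -33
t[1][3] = 184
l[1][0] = 32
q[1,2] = -115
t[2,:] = [-289, 233, 441, -713]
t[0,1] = -737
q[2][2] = 341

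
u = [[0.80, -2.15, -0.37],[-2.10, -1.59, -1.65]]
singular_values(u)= [3.27, 2.09]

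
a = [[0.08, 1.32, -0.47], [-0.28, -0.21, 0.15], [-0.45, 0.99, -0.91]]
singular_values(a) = [1.93, 0.58, 0.22]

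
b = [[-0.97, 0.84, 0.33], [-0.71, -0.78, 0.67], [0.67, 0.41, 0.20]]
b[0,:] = [-0.966, 0.839, 0.331]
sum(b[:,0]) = -1.0069999999999997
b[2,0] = 0.672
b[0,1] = 0.839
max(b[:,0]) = 0.672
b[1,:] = [-0.713, -0.775, 0.667]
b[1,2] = 0.667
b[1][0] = -0.713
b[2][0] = 0.672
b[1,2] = 0.667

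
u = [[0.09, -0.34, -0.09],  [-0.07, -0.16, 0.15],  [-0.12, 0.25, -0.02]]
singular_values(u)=[0.47, 0.2, 0.07]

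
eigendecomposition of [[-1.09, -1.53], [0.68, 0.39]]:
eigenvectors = [[0.83+0.00j, 0.83-0.00j],[(-0.4-0.38j), (-0.4+0.38j)]]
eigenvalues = [(-0.35+0.7j), (-0.35-0.7j)]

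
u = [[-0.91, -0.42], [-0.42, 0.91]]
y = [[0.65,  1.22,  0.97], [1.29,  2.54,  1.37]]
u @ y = [[-1.13, -2.18, -1.46], [0.90, 1.8, 0.84]]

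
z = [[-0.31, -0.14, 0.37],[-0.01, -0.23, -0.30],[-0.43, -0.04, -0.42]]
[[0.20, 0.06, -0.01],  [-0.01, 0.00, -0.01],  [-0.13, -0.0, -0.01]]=z@[[-0.01,-0.06,0.01], [-0.44,-0.11,0.05], [0.36,0.08,0.01]]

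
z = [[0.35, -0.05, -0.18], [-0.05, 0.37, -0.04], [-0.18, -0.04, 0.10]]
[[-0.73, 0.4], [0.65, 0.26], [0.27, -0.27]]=z @ [[-1.04, 1.53], [1.79, 0.97], [1.51, 0.48]]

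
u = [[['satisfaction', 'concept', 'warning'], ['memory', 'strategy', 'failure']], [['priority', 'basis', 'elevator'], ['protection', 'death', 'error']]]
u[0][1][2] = 'failure'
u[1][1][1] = 'death'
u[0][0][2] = 'warning'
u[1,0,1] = 'basis'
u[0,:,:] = [['satisfaction', 'concept', 'warning'], ['memory', 'strategy', 'failure']]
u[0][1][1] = 'strategy'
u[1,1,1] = 'death'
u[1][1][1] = 'death'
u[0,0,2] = 'warning'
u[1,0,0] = 'priority'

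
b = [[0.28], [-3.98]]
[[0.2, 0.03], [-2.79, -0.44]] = b@ [[0.70, 0.11]]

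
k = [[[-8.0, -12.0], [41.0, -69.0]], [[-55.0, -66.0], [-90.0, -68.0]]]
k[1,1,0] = -90.0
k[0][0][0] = -8.0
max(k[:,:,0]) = 41.0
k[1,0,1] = -66.0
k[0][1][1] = -69.0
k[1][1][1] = -68.0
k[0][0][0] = -8.0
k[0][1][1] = -69.0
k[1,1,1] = -68.0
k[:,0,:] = [[-8.0, -12.0], [-55.0, -66.0]]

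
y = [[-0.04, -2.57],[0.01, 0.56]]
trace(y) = 0.52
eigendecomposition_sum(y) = [[0.01, 0.03], [-0.0, -0.00]] + [[-0.05, -2.6], [0.01, 0.56]]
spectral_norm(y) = 2.63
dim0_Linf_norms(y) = [0.04, 2.57]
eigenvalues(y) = [0.01, 0.51]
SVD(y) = [[0.98,-0.21],[-0.21,-0.98]] @ diag([2.6306270025120813, 0.0012544537849146626]) @ [[-0.02, -1.00], [-1.00, 0.02]]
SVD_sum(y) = [[-0.04, -2.57], [0.01, 0.56]] + [[0.00, -0.0], [0.0, -0.0]]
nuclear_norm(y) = 2.63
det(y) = 0.00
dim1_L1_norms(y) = [2.61, 0.57]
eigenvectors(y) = [[-1.00, 0.98],[0.02, -0.21]]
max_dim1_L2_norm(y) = 2.57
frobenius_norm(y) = 2.63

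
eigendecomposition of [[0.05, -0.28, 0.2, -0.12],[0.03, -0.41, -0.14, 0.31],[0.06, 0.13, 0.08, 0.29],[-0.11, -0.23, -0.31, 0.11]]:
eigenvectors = [[(0.78+0j), (0.78-0j), 0.68+0.00j, (0.68-0j)], [(0.16-0.34j), (0.16+0.34j), (-0.15-0.22j), -0.15+0.22j], [-0.46+0.09j, -0.46-0.09j, (-0.41+0.34j), -0.41-0.34j], [0.05-0.18j, 0.05+0.18j, -0.31-0.29j, (-0.31+0.29j)]]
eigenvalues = [(-0.13+0.17j), (-0.13-0.17j), (0.05+0.24j), (0.05-0.24j)]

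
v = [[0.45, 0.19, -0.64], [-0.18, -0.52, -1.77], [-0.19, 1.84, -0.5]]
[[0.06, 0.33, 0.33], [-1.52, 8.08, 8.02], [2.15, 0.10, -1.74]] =v@[[0.21, -4.01, -3.33],[1.31, -1.38, -2.25],[0.45, -3.75, -3.53]]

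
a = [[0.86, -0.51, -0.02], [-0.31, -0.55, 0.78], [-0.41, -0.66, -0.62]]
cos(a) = [[0.58, 0.05, 0.19], [0.19, 0.99, 0.47], [-0.07, -0.5, 1.02]]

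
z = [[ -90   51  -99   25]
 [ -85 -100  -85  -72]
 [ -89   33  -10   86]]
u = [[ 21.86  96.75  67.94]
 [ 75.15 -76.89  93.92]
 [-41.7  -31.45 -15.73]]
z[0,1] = 51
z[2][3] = 86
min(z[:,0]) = -90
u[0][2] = 67.94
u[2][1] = -31.45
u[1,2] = 93.92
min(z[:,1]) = -100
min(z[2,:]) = -89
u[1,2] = 93.92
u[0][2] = 67.94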